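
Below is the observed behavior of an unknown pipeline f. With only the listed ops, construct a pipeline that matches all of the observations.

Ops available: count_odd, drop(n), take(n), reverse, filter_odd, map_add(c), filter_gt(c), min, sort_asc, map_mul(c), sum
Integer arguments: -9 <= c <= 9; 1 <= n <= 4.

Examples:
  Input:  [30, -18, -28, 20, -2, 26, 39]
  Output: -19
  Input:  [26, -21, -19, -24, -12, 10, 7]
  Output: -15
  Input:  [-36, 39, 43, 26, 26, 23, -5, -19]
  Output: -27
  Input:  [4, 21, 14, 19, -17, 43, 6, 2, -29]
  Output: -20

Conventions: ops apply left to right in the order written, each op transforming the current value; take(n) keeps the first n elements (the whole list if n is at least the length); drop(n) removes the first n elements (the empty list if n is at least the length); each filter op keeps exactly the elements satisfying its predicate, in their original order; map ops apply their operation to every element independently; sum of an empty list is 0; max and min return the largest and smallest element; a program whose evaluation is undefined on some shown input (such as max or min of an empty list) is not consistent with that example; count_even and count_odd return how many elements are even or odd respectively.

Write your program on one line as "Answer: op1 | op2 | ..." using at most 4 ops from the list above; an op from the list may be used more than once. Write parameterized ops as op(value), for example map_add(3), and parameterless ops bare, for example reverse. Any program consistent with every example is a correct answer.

sort_asc | map_add(9) | min

Check, running the answer program on each example:
  [30, -18, -28, 20, -2, 26, 39] -> [-28, -18, -2, 20, 26, 30, 39] -> [-19, -9, 7, 29, 35, 39, 48] -> -19
  [26, -21, -19, -24, -12, 10, 7] -> [-24, -21, -19, -12, 7, 10, 26] -> [-15, -12, -10, -3, 16, 19, 35] -> -15
  [-36, 39, 43, 26, 26, 23, -5, -19] -> [-36, -19, -5, 23, 26, 26, 39, 43] -> [-27, -10, 4, 32, 35, 35, 48, 52] -> -27
  [4, 21, 14, 19, -17, 43, 6, 2, -29] -> [-29, -17, 2, 4, 6, 14, 19, 21, 43] -> [-20, -8, 11, 13, 15, 23, 28, 30, 52] -> -20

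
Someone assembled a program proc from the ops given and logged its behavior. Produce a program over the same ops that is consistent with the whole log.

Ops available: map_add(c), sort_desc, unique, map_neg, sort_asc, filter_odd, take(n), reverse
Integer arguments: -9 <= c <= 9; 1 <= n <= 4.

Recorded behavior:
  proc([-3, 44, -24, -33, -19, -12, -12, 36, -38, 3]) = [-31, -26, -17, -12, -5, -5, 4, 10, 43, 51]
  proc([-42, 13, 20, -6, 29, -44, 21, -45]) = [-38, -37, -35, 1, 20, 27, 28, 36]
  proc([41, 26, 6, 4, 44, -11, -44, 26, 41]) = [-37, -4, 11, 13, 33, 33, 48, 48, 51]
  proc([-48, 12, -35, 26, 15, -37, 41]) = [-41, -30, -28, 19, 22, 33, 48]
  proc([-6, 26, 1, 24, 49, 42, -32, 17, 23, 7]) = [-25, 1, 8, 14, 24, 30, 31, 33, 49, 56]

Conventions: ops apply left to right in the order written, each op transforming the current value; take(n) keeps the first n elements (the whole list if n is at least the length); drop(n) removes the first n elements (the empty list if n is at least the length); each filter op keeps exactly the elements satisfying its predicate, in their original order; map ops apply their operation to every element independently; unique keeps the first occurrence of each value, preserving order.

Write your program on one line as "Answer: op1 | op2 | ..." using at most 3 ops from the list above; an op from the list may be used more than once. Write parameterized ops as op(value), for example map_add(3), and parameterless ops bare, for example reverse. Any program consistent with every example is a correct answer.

sort_desc | map_add(7) | reverse

Check, running the answer program on each example:
  [-3, 44, -24, -33, -19, -12, -12, 36, -38, 3] -> [44, 36, 3, -3, -12, -12, -19, -24, -33, -38] -> [51, 43, 10, 4, -5, -5, -12, -17, -26, -31] -> [-31, -26, -17, -12, -5, -5, 4, 10, 43, 51]
  [-42, 13, 20, -6, 29, -44, 21, -45] -> [29, 21, 20, 13, -6, -42, -44, -45] -> [36, 28, 27, 20, 1, -35, -37, -38] -> [-38, -37, -35, 1, 20, 27, 28, 36]
  [41, 26, 6, 4, 44, -11, -44, 26, 41] -> [44, 41, 41, 26, 26, 6, 4, -11, -44] -> [51, 48, 48, 33, 33, 13, 11, -4, -37] -> [-37, -4, 11, 13, 33, 33, 48, 48, 51]
  [-48, 12, -35, 26, 15, -37, 41] -> [41, 26, 15, 12, -35, -37, -48] -> [48, 33, 22, 19, -28, -30, -41] -> [-41, -30, -28, 19, 22, 33, 48]
  [-6, 26, 1, 24, 49, 42, -32, 17, 23, 7] -> [49, 42, 26, 24, 23, 17, 7, 1, -6, -32] -> [56, 49, 33, 31, 30, 24, 14, 8, 1, -25] -> [-25, 1, 8, 14, 24, 30, 31, 33, 49, 56]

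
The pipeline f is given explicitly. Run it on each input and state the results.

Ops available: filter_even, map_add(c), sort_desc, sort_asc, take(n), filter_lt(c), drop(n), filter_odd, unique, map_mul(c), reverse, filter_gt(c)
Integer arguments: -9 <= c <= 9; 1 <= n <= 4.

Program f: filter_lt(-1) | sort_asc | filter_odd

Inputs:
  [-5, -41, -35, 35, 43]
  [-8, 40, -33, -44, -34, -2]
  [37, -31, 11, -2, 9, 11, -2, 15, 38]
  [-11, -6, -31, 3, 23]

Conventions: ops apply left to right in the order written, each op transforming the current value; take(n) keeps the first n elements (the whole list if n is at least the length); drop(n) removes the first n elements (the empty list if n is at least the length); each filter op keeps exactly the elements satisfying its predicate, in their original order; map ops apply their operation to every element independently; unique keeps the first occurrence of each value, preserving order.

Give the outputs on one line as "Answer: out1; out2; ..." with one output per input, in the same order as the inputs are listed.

Execution, op by op:
  [-5, -41, -35, 35, 43] -> [-5, -41, -35] -> [-41, -35, -5] -> [-41, -35, -5]
  [-8, 40, -33, -44, -34, -2] -> [-8, -33, -44, -34, -2] -> [-44, -34, -33, -8, -2] -> [-33]
  [37, -31, 11, -2, 9, 11, -2, 15, 38] -> [-31, -2, -2] -> [-31, -2, -2] -> [-31]
  [-11, -6, -31, 3, 23] -> [-11, -6, -31] -> [-31, -11, -6] -> [-31, -11]

[-41, -35, -5]; [-33]; [-31]; [-31, -11]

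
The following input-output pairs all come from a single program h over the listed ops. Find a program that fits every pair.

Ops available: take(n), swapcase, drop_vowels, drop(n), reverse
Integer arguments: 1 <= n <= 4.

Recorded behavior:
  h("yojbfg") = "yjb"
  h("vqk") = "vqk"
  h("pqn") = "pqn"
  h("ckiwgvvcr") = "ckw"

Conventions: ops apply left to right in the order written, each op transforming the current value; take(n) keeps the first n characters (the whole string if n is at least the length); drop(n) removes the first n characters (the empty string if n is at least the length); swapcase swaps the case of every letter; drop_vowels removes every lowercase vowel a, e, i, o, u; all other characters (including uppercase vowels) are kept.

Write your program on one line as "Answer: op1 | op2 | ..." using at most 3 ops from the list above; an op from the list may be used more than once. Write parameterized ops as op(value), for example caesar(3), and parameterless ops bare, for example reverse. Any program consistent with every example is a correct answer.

take(4) | drop_vowels

Check, running the answer program on each example:
  "yojbfg" -> "yojb" -> "yjb"
  "vqk" -> "vqk" -> "vqk"
  "pqn" -> "pqn" -> "pqn"
  "ckiwgvvcr" -> "ckiw" -> "ckw"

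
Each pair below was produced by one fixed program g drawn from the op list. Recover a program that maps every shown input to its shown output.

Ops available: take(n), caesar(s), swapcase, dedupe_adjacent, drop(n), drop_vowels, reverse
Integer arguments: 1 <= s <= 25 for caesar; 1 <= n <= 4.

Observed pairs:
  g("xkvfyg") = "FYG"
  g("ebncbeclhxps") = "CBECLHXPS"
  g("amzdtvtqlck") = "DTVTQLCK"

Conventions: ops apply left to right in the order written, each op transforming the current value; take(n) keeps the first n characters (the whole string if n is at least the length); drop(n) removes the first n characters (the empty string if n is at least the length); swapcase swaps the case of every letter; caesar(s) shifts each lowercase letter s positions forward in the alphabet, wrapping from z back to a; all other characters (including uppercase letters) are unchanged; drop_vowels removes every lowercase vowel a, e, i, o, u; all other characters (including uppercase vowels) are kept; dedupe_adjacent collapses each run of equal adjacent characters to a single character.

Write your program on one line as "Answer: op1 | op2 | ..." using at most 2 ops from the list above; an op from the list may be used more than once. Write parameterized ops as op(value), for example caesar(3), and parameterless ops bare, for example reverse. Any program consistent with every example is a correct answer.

swapcase | drop(3)

Check, running the answer program on each example:
  "xkvfyg" -> "XKVFYG" -> "FYG"
  "ebncbeclhxps" -> "EBNCBECLHXPS" -> "CBECLHXPS"
  "amzdtvtqlck" -> "AMZDTVTQLCK" -> "DTVTQLCK"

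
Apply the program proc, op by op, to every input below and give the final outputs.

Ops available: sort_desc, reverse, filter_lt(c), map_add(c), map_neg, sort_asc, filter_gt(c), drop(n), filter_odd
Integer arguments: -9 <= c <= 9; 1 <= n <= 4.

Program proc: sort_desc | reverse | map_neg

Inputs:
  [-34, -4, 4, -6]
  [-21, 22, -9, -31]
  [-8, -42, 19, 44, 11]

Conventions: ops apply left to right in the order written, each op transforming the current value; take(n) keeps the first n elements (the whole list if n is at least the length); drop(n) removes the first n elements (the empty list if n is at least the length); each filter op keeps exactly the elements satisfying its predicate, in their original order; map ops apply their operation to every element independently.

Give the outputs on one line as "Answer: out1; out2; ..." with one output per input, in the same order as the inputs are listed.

Execution, op by op:
  [-34, -4, 4, -6] -> [4, -4, -6, -34] -> [-34, -6, -4, 4] -> [34, 6, 4, -4]
  [-21, 22, -9, -31] -> [22, -9, -21, -31] -> [-31, -21, -9, 22] -> [31, 21, 9, -22]
  [-8, -42, 19, 44, 11] -> [44, 19, 11, -8, -42] -> [-42, -8, 11, 19, 44] -> [42, 8, -11, -19, -44]

[34, 6, 4, -4]; [31, 21, 9, -22]; [42, 8, -11, -19, -44]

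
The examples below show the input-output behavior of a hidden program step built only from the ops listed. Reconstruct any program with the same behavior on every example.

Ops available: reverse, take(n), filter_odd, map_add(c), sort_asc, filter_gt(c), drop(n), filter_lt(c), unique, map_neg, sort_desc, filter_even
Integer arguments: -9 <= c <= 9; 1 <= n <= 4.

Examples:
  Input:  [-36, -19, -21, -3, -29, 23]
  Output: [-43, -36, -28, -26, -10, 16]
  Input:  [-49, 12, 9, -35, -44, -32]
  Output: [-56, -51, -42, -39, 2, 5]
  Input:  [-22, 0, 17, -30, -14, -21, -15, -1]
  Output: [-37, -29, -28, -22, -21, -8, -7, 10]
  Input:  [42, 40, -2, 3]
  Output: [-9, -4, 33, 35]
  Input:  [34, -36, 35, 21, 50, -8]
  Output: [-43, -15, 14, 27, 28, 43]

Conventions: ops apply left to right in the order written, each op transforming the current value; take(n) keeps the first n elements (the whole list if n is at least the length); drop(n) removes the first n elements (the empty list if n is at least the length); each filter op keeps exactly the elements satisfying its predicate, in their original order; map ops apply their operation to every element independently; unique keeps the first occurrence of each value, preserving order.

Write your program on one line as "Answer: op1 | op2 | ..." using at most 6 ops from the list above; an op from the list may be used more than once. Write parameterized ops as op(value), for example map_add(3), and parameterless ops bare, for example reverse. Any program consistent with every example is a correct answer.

reverse | map_neg | sort_asc | map_neg | map_add(-7) | sort_asc

Check, running the answer program on each example:
  [-36, -19, -21, -3, -29, 23] -> [23, -29, -3, -21, -19, -36] -> [-23, 29, 3, 21, 19, 36] -> [-23, 3, 19, 21, 29, 36] -> [23, -3, -19, -21, -29, -36] -> [16, -10, -26, -28, -36, -43] -> [-43, -36, -28, -26, -10, 16]
  [-49, 12, 9, -35, -44, -32] -> [-32, -44, -35, 9, 12, -49] -> [32, 44, 35, -9, -12, 49] -> [-12, -9, 32, 35, 44, 49] -> [12, 9, -32, -35, -44, -49] -> [5, 2, -39, -42, -51, -56] -> [-56, -51, -42, -39, 2, 5]
  [-22, 0, 17, -30, -14, -21, -15, -1] -> [-1, -15, -21, -14, -30, 17, 0, -22] -> [1, 15, 21, 14, 30, -17, 0, 22] -> [-17, 0, 1, 14, 15, 21, 22, 30] -> [17, 0, -1, -14, -15, -21, -22, -30] -> [10, -7, -8, -21, -22, -28, -29, -37] -> [-37, -29, -28, -22, -21, -8, -7, 10]
  [42, 40, -2, 3] -> [3, -2, 40, 42] -> [-3, 2, -40, -42] -> [-42, -40, -3, 2] -> [42, 40, 3, -2] -> [35, 33, -4, -9] -> [-9, -4, 33, 35]
  [34, -36, 35, 21, 50, -8] -> [-8, 50, 21, 35, -36, 34] -> [8, -50, -21, -35, 36, -34] -> [-50, -35, -34, -21, 8, 36] -> [50, 35, 34, 21, -8, -36] -> [43, 28, 27, 14, -15, -43] -> [-43, -15, 14, 27, 28, 43]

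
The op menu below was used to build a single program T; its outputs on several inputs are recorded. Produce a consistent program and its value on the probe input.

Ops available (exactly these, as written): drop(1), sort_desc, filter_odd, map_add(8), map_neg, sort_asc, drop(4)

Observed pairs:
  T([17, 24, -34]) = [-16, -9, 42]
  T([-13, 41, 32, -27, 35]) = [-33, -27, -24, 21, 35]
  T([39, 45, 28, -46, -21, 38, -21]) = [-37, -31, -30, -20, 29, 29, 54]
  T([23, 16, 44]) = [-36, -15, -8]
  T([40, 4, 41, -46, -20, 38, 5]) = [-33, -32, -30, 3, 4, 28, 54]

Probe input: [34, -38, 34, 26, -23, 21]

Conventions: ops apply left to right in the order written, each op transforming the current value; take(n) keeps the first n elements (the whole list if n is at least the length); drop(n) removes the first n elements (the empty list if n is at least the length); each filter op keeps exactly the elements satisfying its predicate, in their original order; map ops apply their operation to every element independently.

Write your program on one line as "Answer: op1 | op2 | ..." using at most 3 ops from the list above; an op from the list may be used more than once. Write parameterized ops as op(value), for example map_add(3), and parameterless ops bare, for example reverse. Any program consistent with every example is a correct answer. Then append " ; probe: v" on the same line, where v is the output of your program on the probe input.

map_neg | map_add(8) | sort_asc ; probe: [-26, -26, -18, -13, 31, 46]

Check, running the answer program on each example:
  [17, 24, -34] -> [-17, -24, 34] -> [-9, -16, 42] -> [-16, -9, 42]
  [-13, 41, 32, -27, 35] -> [13, -41, -32, 27, -35] -> [21, -33, -24, 35, -27] -> [-33, -27, -24, 21, 35]
  [39, 45, 28, -46, -21, 38, -21] -> [-39, -45, -28, 46, 21, -38, 21] -> [-31, -37, -20, 54, 29, -30, 29] -> [-37, -31, -30, -20, 29, 29, 54]
  [23, 16, 44] -> [-23, -16, -44] -> [-15, -8, -36] -> [-36, -15, -8]
  [40, 4, 41, -46, -20, 38, 5] -> [-40, -4, -41, 46, 20, -38, -5] -> [-32, 4, -33, 54, 28, -30, 3] -> [-33, -32, -30, 3, 4, 28, 54]
  probe: [34, -38, 34, 26, -23, 21] -> [-34, 38, -34, -26, 23, -21] -> [-26, 46, -26, -18, 31, -13] -> [-26, -26, -18, -13, 31, 46]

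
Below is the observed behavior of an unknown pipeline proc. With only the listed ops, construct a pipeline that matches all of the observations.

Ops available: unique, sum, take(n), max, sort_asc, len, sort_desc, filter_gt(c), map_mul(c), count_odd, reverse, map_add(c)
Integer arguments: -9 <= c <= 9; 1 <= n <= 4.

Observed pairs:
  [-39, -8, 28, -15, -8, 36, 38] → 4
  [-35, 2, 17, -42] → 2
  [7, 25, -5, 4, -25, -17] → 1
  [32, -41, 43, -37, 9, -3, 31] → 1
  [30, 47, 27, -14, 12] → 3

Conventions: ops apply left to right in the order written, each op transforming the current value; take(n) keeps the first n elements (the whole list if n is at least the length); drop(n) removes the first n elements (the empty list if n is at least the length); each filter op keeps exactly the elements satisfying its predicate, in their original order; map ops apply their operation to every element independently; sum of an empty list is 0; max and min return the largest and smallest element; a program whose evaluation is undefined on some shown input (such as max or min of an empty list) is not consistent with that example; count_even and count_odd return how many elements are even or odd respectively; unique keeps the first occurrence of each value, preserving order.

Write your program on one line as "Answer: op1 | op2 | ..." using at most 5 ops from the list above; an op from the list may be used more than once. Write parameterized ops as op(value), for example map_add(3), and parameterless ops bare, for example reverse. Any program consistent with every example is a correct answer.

reverse | sort_asc | unique | map_add(7) | count_odd

Check, running the answer program on each example:
  [-39, -8, 28, -15, -8, 36, 38] -> [38, 36, -8, -15, 28, -8, -39] -> [-39, -15, -8, -8, 28, 36, 38] -> [-39, -15, -8, 28, 36, 38] -> [-32, -8, -1, 35, 43, 45] -> 4
  [-35, 2, 17, -42] -> [-42, 17, 2, -35] -> [-42, -35, 2, 17] -> [-42, -35, 2, 17] -> [-35, -28, 9, 24] -> 2
  [7, 25, -5, 4, -25, -17] -> [-17, -25, 4, -5, 25, 7] -> [-25, -17, -5, 4, 7, 25] -> [-25, -17, -5, 4, 7, 25] -> [-18, -10, 2, 11, 14, 32] -> 1
  [32, -41, 43, -37, 9, -3, 31] -> [31, -3, 9, -37, 43, -41, 32] -> [-41, -37, -3, 9, 31, 32, 43] -> [-41, -37, -3, 9, 31, 32, 43] -> [-34, -30, 4, 16, 38, 39, 50] -> 1
  [30, 47, 27, -14, 12] -> [12, -14, 27, 47, 30] -> [-14, 12, 27, 30, 47] -> [-14, 12, 27, 30, 47] -> [-7, 19, 34, 37, 54] -> 3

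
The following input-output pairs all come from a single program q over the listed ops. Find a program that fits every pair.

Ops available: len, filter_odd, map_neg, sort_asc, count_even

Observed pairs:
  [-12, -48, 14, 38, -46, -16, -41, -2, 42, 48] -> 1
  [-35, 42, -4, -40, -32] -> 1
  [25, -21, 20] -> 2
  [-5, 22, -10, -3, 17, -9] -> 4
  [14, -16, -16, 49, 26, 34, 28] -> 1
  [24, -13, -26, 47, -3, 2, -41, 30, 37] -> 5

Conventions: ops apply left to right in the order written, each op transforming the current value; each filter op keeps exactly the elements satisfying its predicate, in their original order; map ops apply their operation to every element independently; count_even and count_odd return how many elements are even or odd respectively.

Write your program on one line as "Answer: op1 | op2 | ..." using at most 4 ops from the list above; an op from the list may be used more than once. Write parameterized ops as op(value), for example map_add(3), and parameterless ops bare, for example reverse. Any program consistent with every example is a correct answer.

filter_odd | map_neg | len

Check, running the answer program on each example:
  [-12, -48, 14, 38, -46, -16, -41, -2, 42, 48] -> [-41] -> [41] -> 1
  [-35, 42, -4, -40, -32] -> [-35] -> [35] -> 1
  [25, -21, 20] -> [25, -21] -> [-25, 21] -> 2
  [-5, 22, -10, -3, 17, -9] -> [-5, -3, 17, -9] -> [5, 3, -17, 9] -> 4
  [14, -16, -16, 49, 26, 34, 28] -> [49] -> [-49] -> 1
  [24, -13, -26, 47, -3, 2, -41, 30, 37] -> [-13, 47, -3, -41, 37] -> [13, -47, 3, 41, -37] -> 5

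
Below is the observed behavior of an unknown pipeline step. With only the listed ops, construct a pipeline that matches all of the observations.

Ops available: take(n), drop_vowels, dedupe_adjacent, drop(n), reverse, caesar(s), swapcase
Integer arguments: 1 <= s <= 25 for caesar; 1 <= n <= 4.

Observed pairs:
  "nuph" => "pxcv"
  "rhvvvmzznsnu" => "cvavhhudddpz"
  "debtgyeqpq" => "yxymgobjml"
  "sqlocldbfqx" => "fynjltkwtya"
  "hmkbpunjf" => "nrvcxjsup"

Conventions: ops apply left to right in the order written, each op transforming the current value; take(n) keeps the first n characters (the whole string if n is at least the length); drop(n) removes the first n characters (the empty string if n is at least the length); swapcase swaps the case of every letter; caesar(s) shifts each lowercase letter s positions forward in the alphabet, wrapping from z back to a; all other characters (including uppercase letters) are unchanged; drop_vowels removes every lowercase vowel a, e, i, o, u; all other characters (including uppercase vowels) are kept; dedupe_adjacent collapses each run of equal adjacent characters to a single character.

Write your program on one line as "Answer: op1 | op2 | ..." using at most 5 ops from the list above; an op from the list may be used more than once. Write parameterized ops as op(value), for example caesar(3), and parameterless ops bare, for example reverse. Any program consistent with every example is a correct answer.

caesar(14) | caesar(25) | caesar(19) | reverse | caesar(2)

Check, running the answer program on each example:
  "nuph" -> "bidv" -> "ahcu" -> "tavn" -> "nvat" -> "pxcv"
  "rhvvvmzznsnu" -> "fvjjjannbgbi" -> "euiiizmmafah" -> "xnbbbsfftyta" -> "atytffsbbbnx" -> "cvavhhudddpz"
  "debtgyeqpq" -> "rsphumsede" -> "qrogtlrdcd" -> "jkhzmekwvw" -> "wvwkemzhkj" -> "yxymgobjml"
  "sqlocldbfqx" -> "gezcqzrptel" -> "fdybpyqosdk" -> "ywruirjhlwd" -> "dwlhjriurwy" -> "fynjltkwtya"
  "hmkbpunjf" -> "vaypdibxt" -> "uzxochaws" -> "nsqhvatpl" -> "lptavhqsn" -> "nrvcxjsup"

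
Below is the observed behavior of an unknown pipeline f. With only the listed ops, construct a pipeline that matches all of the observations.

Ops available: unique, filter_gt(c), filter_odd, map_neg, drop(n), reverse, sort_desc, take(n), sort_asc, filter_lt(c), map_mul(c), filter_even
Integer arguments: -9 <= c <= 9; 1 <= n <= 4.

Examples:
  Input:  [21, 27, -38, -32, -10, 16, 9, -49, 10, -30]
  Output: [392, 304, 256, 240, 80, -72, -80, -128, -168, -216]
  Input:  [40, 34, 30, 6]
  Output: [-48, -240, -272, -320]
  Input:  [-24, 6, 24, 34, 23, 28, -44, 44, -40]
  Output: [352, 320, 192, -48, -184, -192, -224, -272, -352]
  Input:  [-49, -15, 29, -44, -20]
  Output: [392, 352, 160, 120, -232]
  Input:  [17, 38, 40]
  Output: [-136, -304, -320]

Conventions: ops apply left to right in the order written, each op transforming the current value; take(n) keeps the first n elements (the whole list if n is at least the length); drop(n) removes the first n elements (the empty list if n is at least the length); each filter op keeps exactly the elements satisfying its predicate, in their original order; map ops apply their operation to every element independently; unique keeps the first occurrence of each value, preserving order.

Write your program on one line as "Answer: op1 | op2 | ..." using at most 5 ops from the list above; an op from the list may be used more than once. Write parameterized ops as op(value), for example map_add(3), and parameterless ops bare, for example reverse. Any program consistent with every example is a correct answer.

map_mul(-8) | map_neg | sort_desc | map_neg | sort_desc

Check, running the answer program on each example:
  [21, 27, -38, -32, -10, 16, 9, -49, 10, -30] -> [-168, -216, 304, 256, 80, -128, -72, 392, -80, 240] -> [168, 216, -304, -256, -80, 128, 72, -392, 80, -240] -> [216, 168, 128, 80, 72, -80, -240, -256, -304, -392] -> [-216, -168, -128, -80, -72, 80, 240, 256, 304, 392] -> [392, 304, 256, 240, 80, -72, -80, -128, -168, -216]
  [40, 34, 30, 6] -> [-320, -272, -240, -48] -> [320, 272, 240, 48] -> [320, 272, 240, 48] -> [-320, -272, -240, -48] -> [-48, -240, -272, -320]
  [-24, 6, 24, 34, 23, 28, -44, 44, -40] -> [192, -48, -192, -272, -184, -224, 352, -352, 320] -> [-192, 48, 192, 272, 184, 224, -352, 352, -320] -> [352, 272, 224, 192, 184, 48, -192, -320, -352] -> [-352, -272, -224, -192, -184, -48, 192, 320, 352] -> [352, 320, 192, -48, -184, -192, -224, -272, -352]
  [-49, -15, 29, -44, -20] -> [392, 120, -232, 352, 160] -> [-392, -120, 232, -352, -160] -> [232, -120, -160, -352, -392] -> [-232, 120, 160, 352, 392] -> [392, 352, 160, 120, -232]
  [17, 38, 40] -> [-136, -304, -320] -> [136, 304, 320] -> [320, 304, 136] -> [-320, -304, -136] -> [-136, -304, -320]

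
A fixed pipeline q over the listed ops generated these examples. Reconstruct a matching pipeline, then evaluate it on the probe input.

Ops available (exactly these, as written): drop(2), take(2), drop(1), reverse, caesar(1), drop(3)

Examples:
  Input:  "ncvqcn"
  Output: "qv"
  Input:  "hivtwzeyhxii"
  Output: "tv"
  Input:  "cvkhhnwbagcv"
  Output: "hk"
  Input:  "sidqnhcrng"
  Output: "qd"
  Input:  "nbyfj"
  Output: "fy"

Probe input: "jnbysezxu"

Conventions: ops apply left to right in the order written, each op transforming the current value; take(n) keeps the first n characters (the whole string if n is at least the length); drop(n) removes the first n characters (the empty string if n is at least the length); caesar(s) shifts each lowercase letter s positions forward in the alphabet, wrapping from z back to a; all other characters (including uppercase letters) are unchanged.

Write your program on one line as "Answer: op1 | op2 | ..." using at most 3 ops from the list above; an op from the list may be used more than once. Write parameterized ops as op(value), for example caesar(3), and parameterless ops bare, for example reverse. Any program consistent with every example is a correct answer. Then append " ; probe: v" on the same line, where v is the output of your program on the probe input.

drop(2) | take(2) | reverse ; probe: "yb"

Check, running the answer program on each example:
  "ncvqcn" -> "vqcn" -> "vq" -> "qv"
  "hivtwzeyhxii" -> "vtwzeyhxii" -> "vt" -> "tv"
  "cvkhhnwbagcv" -> "khhnwbagcv" -> "kh" -> "hk"
  "sidqnhcrng" -> "dqnhcrng" -> "dq" -> "qd"
  "nbyfj" -> "yfj" -> "yf" -> "fy"
  probe: "jnbysezxu" -> "bysezxu" -> "by" -> "yb"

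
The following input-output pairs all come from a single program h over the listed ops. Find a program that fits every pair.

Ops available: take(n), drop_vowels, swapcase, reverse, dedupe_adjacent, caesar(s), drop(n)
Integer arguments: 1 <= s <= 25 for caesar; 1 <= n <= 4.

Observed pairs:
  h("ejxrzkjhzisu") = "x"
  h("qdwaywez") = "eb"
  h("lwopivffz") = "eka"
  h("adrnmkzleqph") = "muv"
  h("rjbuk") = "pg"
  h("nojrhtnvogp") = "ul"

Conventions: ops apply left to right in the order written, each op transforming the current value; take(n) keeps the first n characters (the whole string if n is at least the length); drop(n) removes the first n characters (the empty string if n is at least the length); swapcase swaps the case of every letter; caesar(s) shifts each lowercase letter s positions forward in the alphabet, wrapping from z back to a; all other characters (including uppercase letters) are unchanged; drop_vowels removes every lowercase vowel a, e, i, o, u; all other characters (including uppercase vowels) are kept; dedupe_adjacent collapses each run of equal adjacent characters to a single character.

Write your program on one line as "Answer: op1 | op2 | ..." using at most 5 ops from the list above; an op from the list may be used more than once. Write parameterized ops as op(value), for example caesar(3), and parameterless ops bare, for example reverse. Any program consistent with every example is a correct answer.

reverse | dedupe_adjacent | take(3) | drop_vowels | caesar(5)

Check, running the answer program on each example:
  "ejxrzkjhzisu" -> "usizhjkzrxje" -> "usizhjkzrxje" -> "usi" -> "s" -> "x"
  "qdwaywez" -> "zewyawdq" -> "zewyawdq" -> "zew" -> "zw" -> "eb"
  "lwopivffz" -> "zffvipowl" -> "zfvipowl" -> "zfv" -> "zfv" -> "eka"
  "adrnmkzleqph" -> "hpqelzkmnrda" -> "hpqelzkmnrda" -> "hpq" -> "hpq" -> "muv"
  "rjbuk" -> "kubjr" -> "kubjr" -> "kub" -> "kb" -> "pg"
  "nojrhtnvogp" -> "pgovnthrjon" -> "pgovnthrjon" -> "pgo" -> "pg" -> "ul"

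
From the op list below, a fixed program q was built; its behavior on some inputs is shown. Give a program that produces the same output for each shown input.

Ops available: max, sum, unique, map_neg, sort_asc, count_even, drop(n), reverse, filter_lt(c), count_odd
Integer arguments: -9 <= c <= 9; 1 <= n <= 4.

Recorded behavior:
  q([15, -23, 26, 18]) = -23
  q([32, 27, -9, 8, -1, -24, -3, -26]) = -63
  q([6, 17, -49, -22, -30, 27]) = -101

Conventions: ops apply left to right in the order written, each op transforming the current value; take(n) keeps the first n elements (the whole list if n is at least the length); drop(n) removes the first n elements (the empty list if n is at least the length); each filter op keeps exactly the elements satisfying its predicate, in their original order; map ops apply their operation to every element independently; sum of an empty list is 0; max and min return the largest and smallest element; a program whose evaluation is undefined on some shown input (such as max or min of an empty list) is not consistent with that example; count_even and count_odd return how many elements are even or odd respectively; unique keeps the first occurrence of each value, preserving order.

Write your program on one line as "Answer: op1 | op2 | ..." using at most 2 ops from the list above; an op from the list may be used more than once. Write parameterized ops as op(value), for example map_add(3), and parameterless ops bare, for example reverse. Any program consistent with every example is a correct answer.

filter_lt(2) | sum

Check, running the answer program on each example:
  [15, -23, 26, 18] -> [-23] -> -23
  [32, 27, -9, 8, -1, -24, -3, -26] -> [-9, -1, -24, -3, -26] -> -63
  [6, 17, -49, -22, -30, 27] -> [-49, -22, -30] -> -101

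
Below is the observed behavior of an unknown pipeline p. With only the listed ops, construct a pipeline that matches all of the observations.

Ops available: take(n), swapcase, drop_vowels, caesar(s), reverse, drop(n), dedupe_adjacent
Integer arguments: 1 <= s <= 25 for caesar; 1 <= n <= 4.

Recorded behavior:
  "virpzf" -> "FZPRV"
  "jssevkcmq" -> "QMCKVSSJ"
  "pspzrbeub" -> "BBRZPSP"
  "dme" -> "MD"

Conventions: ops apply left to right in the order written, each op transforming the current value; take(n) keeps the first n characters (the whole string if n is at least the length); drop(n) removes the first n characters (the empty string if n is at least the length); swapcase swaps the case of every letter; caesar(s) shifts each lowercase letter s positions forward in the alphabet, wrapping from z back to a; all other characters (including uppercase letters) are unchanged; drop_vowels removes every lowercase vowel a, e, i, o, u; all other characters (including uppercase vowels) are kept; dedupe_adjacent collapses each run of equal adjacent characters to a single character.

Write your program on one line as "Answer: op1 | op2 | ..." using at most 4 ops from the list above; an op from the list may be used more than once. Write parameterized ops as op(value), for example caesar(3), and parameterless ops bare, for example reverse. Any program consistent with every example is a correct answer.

drop_vowels | reverse | swapcase

Check, running the answer program on each example:
  "virpzf" -> "vrpzf" -> "fzprv" -> "FZPRV"
  "jssevkcmq" -> "jssvkcmq" -> "qmckvssj" -> "QMCKVSSJ"
  "pspzrbeub" -> "pspzrbb" -> "bbrzpsp" -> "BBRZPSP"
  "dme" -> "dm" -> "md" -> "MD"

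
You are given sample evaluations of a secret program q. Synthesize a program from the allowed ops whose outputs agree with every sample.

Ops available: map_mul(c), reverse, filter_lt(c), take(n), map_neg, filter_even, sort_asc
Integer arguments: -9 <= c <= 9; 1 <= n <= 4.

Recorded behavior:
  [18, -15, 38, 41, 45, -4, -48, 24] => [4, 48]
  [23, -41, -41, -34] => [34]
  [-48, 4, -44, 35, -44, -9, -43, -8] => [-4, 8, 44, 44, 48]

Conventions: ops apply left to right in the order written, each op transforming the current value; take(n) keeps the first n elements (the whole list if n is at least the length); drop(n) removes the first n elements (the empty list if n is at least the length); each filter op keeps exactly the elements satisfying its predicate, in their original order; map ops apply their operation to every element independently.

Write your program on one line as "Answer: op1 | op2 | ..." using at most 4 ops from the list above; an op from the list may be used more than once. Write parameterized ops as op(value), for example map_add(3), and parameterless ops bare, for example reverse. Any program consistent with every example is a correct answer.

filter_lt(5) | map_neg | filter_even | sort_asc

Check, running the answer program on each example:
  [18, -15, 38, 41, 45, -4, -48, 24] -> [-15, -4, -48] -> [15, 4, 48] -> [4, 48] -> [4, 48]
  [23, -41, -41, -34] -> [-41, -41, -34] -> [41, 41, 34] -> [34] -> [34]
  [-48, 4, -44, 35, -44, -9, -43, -8] -> [-48, 4, -44, -44, -9, -43, -8] -> [48, -4, 44, 44, 9, 43, 8] -> [48, -4, 44, 44, 8] -> [-4, 8, 44, 44, 48]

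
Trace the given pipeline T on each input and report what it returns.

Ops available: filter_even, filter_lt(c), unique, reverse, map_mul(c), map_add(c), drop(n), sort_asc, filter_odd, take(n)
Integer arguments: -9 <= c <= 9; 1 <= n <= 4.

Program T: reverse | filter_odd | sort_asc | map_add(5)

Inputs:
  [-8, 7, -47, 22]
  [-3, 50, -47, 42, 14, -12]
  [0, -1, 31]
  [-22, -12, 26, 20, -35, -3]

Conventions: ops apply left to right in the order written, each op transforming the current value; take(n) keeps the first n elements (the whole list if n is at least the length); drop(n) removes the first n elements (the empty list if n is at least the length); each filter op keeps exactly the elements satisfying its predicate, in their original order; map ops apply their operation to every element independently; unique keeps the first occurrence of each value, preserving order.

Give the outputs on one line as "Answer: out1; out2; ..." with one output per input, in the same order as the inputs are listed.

Execution, op by op:
  [-8, 7, -47, 22] -> [22, -47, 7, -8] -> [-47, 7] -> [-47, 7] -> [-42, 12]
  [-3, 50, -47, 42, 14, -12] -> [-12, 14, 42, -47, 50, -3] -> [-47, -3] -> [-47, -3] -> [-42, 2]
  [0, -1, 31] -> [31, -1, 0] -> [31, -1] -> [-1, 31] -> [4, 36]
  [-22, -12, 26, 20, -35, -3] -> [-3, -35, 20, 26, -12, -22] -> [-3, -35] -> [-35, -3] -> [-30, 2]

[-42, 12]; [-42, 2]; [4, 36]; [-30, 2]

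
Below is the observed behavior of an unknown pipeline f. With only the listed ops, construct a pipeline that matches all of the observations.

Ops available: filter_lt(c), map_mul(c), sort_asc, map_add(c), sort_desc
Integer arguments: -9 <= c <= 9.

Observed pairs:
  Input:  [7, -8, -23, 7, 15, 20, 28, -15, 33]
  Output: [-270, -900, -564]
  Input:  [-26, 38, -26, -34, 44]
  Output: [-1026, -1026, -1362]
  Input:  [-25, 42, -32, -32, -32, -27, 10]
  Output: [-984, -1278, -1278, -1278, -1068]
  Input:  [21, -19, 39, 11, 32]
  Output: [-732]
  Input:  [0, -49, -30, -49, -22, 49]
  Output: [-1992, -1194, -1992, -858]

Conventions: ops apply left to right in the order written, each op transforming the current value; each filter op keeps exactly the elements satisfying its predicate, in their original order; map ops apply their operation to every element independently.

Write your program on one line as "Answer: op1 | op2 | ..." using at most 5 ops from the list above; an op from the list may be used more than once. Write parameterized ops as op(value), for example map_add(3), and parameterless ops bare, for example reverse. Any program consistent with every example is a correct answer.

map_mul(7) | map_add(2) | map_add(9) | map_mul(6) | filter_lt(8)

Check, running the answer program on each example:
  [7, -8, -23, 7, 15, 20, 28, -15, 33] -> [49, -56, -161, 49, 105, 140, 196, -105, 231] -> [51, -54, -159, 51, 107, 142, 198, -103, 233] -> [60, -45, -150, 60, 116, 151, 207, -94, 242] -> [360, -270, -900, 360, 696, 906, 1242, -564, 1452] -> [-270, -900, -564]
  [-26, 38, -26, -34, 44] -> [-182, 266, -182, -238, 308] -> [-180, 268, -180, -236, 310] -> [-171, 277, -171, -227, 319] -> [-1026, 1662, -1026, -1362, 1914] -> [-1026, -1026, -1362]
  [-25, 42, -32, -32, -32, -27, 10] -> [-175, 294, -224, -224, -224, -189, 70] -> [-173, 296, -222, -222, -222, -187, 72] -> [-164, 305, -213, -213, -213, -178, 81] -> [-984, 1830, -1278, -1278, -1278, -1068, 486] -> [-984, -1278, -1278, -1278, -1068]
  [21, -19, 39, 11, 32] -> [147, -133, 273, 77, 224] -> [149, -131, 275, 79, 226] -> [158, -122, 284, 88, 235] -> [948, -732, 1704, 528, 1410] -> [-732]
  [0, -49, -30, -49, -22, 49] -> [0, -343, -210, -343, -154, 343] -> [2, -341, -208, -341, -152, 345] -> [11, -332, -199, -332, -143, 354] -> [66, -1992, -1194, -1992, -858, 2124] -> [-1992, -1194, -1992, -858]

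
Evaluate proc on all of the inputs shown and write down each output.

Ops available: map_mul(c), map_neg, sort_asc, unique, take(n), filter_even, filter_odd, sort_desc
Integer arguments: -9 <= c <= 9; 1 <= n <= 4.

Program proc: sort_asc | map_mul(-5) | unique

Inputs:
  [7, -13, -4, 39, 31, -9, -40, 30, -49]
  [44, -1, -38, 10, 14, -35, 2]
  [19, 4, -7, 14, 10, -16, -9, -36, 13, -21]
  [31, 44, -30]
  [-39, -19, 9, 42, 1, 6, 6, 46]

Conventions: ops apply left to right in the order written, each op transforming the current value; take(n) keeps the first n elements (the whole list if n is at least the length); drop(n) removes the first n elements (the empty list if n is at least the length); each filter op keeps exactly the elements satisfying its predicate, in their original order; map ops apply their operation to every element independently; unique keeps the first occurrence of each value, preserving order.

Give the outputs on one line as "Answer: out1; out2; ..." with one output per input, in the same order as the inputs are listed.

[245, 200, 65, 45, 20, -35, -150, -155, -195]; [190, 175, 5, -10, -50, -70, -220]; [180, 105, 80, 45, 35, -20, -50, -65, -70, -95]; [150, -155, -220]; [195, 95, -5, -30, -45, -210, -230]

Execution, op by op:
  [7, -13, -4, 39, 31, -9, -40, 30, -49] -> [-49, -40, -13, -9, -4, 7, 30, 31, 39] -> [245, 200, 65, 45, 20, -35, -150, -155, -195] -> [245, 200, 65, 45, 20, -35, -150, -155, -195]
  [44, -1, -38, 10, 14, -35, 2] -> [-38, -35, -1, 2, 10, 14, 44] -> [190, 175, 5, -10, -50, -70, -220] -> [190, 175, 5, -10, -50, -70, -220]
  [19, 4, -7, 14, 10, -16, -9, -36, 13, -21] -> [-36, -21, -16, -9, -7, 4, 10, 13, 14, 19] -> [180, 105, 80, 45, 35, -20, -50, -65, -70, -95] -> [180, 105, 80, 45, 35, -20, -50, -65, -70, -95]
  [31, 44, -30] -> [-30, 31, 44] -> [150, -155, -220] -> [150, -155, -220]
  [-39, -19, 9, 42, 1, 6, 6, 46] -> [-39, -19, 1, 6, 6, 9, 42, 46] -> [195, 95, -5, -30, -30, -45, -210, -230] -> [195, 95, -5, -30, -45, -210, -230]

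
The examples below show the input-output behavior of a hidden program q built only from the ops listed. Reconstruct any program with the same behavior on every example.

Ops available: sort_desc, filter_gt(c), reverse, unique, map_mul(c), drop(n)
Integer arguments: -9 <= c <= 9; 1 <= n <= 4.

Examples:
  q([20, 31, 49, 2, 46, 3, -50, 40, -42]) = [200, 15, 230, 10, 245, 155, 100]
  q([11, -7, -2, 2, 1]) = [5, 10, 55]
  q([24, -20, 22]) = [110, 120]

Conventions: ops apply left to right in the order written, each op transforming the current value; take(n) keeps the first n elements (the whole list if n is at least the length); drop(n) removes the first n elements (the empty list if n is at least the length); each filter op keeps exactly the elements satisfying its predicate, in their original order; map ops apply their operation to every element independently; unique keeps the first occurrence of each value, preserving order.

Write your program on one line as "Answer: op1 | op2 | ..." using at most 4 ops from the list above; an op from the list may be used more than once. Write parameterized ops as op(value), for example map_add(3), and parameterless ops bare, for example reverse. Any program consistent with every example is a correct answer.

map_mul(5) | reverse | filter_gt(-7)

Check, running the answer program on each example:
  [20, 31, 49, 2, 46, 3, -50, 40, -42] -> [100, 155, 245, 10, 230, 15, -250, 200, -210] -> [-210, 200, -250, 15, 230, 10, 245, 155, 100] -> [200, 15, 230, 10, 245, 155, 100]
  [11, -7, -2, 2, 1] -> [55, -35, -10, 10, 5] -> [5, 10, -10, -35, 55] -> [5, 10, 55]
  [24, -20, 22] -> [120, -100, 110] -> [110, -100, 120] -> [110, 120]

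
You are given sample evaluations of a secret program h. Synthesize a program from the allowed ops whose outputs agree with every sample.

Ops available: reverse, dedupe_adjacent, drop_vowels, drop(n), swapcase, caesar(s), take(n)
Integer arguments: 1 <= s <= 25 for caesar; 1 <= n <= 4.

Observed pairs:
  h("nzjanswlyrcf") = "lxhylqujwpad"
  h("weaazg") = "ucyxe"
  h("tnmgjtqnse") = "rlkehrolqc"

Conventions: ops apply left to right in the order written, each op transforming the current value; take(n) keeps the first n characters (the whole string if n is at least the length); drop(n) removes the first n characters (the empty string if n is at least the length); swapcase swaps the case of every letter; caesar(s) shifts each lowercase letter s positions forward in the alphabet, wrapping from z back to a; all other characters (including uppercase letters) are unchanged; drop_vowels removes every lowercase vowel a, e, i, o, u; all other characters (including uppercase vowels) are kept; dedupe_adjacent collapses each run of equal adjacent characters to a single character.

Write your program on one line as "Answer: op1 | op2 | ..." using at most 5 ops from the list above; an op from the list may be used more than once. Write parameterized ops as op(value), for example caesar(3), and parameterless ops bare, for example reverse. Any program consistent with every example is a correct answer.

swapcase | dedupe_adjacent | swapcase | caesar(24)

Check, running the answer program on each example:
  "nzjanswlyrcf" -> "NZJANSWLYRCF" -> "NZJANSWLYRCF" -> "nzjanswlyrcf" -> "lxhylqujwpad"
  "weaazg" -> "WEAAZG" -> "WEAZG" -> "weazg" -> "ucyxe"
  "tnmgjtqnse" -> "TNMGJTQNSE" -> "TNMGJTQNSE" -> "tnmgjtqnse" -> "rlkehrolqc"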